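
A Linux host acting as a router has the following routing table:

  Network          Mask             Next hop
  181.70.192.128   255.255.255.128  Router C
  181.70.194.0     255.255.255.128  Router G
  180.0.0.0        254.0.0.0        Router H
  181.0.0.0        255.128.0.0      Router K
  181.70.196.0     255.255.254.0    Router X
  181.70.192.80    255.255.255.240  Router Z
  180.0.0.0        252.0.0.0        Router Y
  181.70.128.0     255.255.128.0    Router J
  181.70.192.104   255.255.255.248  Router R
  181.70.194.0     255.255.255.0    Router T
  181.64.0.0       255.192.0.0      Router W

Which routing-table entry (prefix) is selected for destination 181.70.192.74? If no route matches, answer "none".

181.70.128.0/17

Entries matching 181.70.192.74:
  180.0.0.0/6 (180.0.0.0 - 183.255.255.255)
  180.0.0.0/7 (180.0.0.0 - 181.255.255.255)
  181.0.0.0/9 (181.0.0.0 - 181.127.255.255)
  181.64.0.0/10 (181.64.0.0 - 181.127.255.255)
  181.70.128.0/17 (181.70.128.0 - 181.70.255.255)
Most specific is 181.70.128.0/17.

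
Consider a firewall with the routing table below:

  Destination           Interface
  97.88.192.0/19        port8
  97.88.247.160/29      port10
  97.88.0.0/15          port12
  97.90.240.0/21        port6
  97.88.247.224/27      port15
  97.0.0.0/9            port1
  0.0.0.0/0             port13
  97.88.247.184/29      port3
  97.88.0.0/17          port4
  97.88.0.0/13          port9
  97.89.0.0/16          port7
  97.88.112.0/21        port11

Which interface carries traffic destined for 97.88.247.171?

port12

Routes whose prefix contains 97.88.247.171:
  0.0.0.0/0 (default, matches everything) -> port13
  97.0.0.0/9 (97.0.0.0 - 97.127.255.255) -> port1
  97.88.0.0/13 (97.88.0.0 - 97.95.255.255) -> port9
  97.88.0.0/15 (97.88.0.0 - 97.89.255.255) -> port12
More-specific entries that do NOT match:
  97.88.247.160/29 (97.88.247.160 - 97.88.247.167) does not contain 97.88.247.171
  97.88.247.184/29 (97.88.247.184 - 97.88.247.191) does not contain 97.88.247.171
  97.88.247.224/27 (97.88.247.224 - 97.88.247.255) does not contain 97.88.247.171
  97.90.240.0/21 (97.90.240.0 - 97.90.247.255) does not contain 97.88.247.171
  97.88.112.0/21 (97.88.112.0 - 97.88.119.255) does not contain 97.88.247.171
  97.88.192.0/19 (97.88.192.0 - 97.88.223.255) does not contain 97.88.247.171
  97.88.0.0/17 (97.88.0.0 - 97.88.127.255) does not contain 97.88.247.171
  97.89.0.0/16 (97.89.0.0 - 97.89.255.255) does not contain 97.88.247.171
Longest matching prefix is /15 -> interface port12.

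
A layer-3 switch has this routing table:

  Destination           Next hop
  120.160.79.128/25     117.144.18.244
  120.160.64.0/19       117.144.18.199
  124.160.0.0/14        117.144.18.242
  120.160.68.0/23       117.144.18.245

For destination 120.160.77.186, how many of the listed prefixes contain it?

Prefixes containing 120.160.77.186:
  120.160.64.0/19 (120.160.64.0 - 120.160.95.255)
Total matching entries: 1.

1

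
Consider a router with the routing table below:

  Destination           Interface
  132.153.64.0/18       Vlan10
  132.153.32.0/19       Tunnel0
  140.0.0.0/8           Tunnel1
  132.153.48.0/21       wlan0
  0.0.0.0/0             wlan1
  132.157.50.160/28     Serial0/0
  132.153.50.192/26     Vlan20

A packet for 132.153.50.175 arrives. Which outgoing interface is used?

wlan0

Routes whose prefix contains 132.153.50.175:
  0.0.0.0/0 (default, matches everything) -> wlan1
  132.153.32.0/19 (132.153.32.0 - 132.153.63.255) -> Tunnel0
  132.153.48.0/21 (132.153.48.0 - 132.153.55.255) -> wlan0
More-specific entries that do NOT match:
  132.157.50.160/28 (132.157.50.160 - 132.157.50.175) does not contain 132.153.50.175
  132.153.50.192/26 (132.153.50.192 - 132.153.50.255) does not contain 132.153.50.175
Longest matching prefix is /21 -> interface wlan0.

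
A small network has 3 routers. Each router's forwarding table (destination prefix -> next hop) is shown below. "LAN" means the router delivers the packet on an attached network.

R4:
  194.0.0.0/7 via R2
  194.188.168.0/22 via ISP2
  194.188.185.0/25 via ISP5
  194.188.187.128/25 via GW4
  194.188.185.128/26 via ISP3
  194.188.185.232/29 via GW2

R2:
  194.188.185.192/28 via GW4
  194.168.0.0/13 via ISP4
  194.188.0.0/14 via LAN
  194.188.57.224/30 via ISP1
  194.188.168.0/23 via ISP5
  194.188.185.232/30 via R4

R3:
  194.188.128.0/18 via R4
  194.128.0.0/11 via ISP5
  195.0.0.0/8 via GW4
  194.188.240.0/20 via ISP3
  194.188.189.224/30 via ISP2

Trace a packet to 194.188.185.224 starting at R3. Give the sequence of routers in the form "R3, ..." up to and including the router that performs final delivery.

R3, R4, R2

At R3: longest match for 194.188.185.224 is 194.188.128.0/18 -> R4
At R4: longest match for 194.188.185.224 is 194.0.0.0/7 -> R2
At R2: longest match for 194.188.185.224 is 194.188.0.0/14 -> LAN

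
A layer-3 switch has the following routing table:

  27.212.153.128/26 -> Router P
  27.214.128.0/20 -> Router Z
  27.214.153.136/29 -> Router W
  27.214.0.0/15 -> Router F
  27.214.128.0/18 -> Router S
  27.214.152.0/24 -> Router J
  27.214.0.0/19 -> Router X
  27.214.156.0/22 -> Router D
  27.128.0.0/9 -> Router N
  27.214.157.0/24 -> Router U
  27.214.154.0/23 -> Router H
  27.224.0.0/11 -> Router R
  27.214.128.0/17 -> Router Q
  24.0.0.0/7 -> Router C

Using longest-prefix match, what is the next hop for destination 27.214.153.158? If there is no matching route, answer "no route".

Router S

Routes whose prefix contains 27.214.153.158:
  27.128.0.0/9 (27.128.0.0 - 27.255.255.255) -> Router N
  27.214.0.0/15 (27.214.0.0 - 27.215.255.255) -> Router F
  27.214.128.0/17 (27.214.128.0 - 27.214.255.255) -> Router Q
  27.214.128.0/18 (27.214.128.0 - 27.214.191.255) -> Router S
More-specific entries that do NOT match:
  27.214.153.136/29 (27.214.153.136 - 27.214.153.143) does not contain 27.214.153.158
  27.212.153.128/26 (27.212.153.128 - 27.212.153.191) does not contain 27.214.153.158
  27.214.152.0/24 (27.214.152.0 - 27.214.152.255) does not contain 27.214.153.158
  27.214.157.0/24 (27.214.157.0 - 27.214.157.255) does not contain 27.214.153.158
  27.214.154.0/23 (27.214.154.0 - 27.214.155.255) does not contain 27.214.153.158
  27.214.156.0/22 (27.214.156.0 - 27.214.159.255) does not contain 27.214.153.158
  27.214.128.0/20 (27.214.128.0 - 27.214.143.255) does not contain 27.214.153.158
  27.214.0.0/19 (27.214.0.0 - 27.214.31.255) does not contain 27.214.153.158
Longest matching prefix is /18 -> next hop Router S.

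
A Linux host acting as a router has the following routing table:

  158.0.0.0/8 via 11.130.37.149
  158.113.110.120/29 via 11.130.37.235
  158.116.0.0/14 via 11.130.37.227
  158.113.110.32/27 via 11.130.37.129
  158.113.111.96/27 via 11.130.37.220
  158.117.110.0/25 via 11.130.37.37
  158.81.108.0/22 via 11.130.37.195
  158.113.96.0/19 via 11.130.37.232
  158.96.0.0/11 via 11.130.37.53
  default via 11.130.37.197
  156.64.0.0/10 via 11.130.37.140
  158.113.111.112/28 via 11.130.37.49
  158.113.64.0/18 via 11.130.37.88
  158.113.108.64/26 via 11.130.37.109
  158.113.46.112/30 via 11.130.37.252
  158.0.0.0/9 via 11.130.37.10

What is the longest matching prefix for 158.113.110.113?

Entries matching 158.113.110.113:
  0.0.0.0/0 (default, matches everything)
  158.0.0.0/8 (158.0.0.0 - 158.255.255.255)
  158.0.0.0/9 (158.0.0.0 - 158.127.255.255)
  158.96.0.0/11 (158.96.0.0 - 158.127.255.255)
  158.113.64.0/18 (158.113.64.0 - 158.113.127.255)
  158.113.96.0/19 (158.113.96.0 - 158.113.127.255)
Most specific is 158.113.96.0/19.

158.113.96.0/19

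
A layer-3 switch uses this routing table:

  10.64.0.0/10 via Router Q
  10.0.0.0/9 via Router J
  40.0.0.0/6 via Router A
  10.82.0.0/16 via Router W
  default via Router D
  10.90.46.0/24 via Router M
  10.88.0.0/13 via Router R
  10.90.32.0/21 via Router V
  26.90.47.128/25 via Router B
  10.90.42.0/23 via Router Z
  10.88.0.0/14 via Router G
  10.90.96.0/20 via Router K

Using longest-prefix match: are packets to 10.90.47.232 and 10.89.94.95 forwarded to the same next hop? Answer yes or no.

10.90.47.232: longest match 10.88.0.0/14 -> Router G
10.89.94.95: longest match 10.88.0.0/14 -> Router G

yes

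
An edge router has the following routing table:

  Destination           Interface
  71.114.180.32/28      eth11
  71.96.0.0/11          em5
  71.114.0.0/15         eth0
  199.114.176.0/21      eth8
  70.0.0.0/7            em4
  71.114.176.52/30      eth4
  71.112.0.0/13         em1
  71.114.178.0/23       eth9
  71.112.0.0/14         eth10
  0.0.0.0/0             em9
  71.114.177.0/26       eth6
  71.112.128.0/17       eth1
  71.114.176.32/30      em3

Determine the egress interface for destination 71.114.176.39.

Routes whose prefix contains 71.114.176.39:
  0.0.0.0/0 (default, matches everything) -> em9
  70.0.0.0/7 (70.0.0.0 - 71.255.255.255) -> em4
  71.96.0.0/11 (71.96.0.0 - 71.127.255.255) -> em5
  71.112.0.0/13 (71.112.0.0 - 71.119.255.255) -> em1
  71.112.0.0/14 (71.112.0.0 - 71.115.255.255) -> eth10
  71.114.0.0/15 (71.114.0.0 - 71.115.255.255) -> eth0
More-specific entries that do NOT match:
  71.114.176.52/30 (71.114.176.52 - 71.114.176.55) does not contain 71.114.176.39
  71.114.176.32/30 (71.114.176.32 - 71.114.176.35) does not contain 71.114.176.39
  71.114.180.32/28 (71.114.180.32 - 71.114.180.47) does not contain 71.114.176.39
  71.114.177.0/26 (71.114.177.0 - 71.114.177.63) does not contain 71.114.176.39
  71.114.178.0/23 (71.114.178.0 - 71.114.179.255) does not contain 71.114.176.39
  199.114.176.0/21 (199.114.176.0 - 199.114.183.255) does not contain 71.114.176.39
  71.112.128.0/17 (71.112.128.0 - 71.112.255.255) does not contain 71.114.176.39
Longest matching prefix is /15 -> interface eth0.

eth0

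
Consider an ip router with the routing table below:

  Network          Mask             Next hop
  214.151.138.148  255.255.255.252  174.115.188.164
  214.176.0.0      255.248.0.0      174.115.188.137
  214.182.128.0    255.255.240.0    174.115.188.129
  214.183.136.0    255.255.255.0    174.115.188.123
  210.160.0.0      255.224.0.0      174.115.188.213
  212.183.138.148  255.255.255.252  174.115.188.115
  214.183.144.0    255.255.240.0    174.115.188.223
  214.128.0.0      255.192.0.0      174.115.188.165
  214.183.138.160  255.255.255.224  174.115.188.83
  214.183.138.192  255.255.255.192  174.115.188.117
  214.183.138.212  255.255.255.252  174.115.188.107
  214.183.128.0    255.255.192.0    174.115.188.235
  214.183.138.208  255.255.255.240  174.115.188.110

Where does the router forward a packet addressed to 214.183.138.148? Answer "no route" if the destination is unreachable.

174.115.188.235

Routes whose prefix contains 214.183.138.148:
  214.128.0.0/10 (214.128.0.0 - 214.191.255.255) -> 174.115.188.165
  214.176.0.0/13 (214.176.0.0 - 214.183.255.255) -> 174.115.188.137
  214.183.128.0/18 (214.183.128.0 - 214.183.191.255) -> 174.115.188.235
More-specific entries that do NOT match:
  214.151.138.148/30 (214.151.138.148 - 214.151.138.151) does not contain 214.183.138.148
  212.183.138.148/30 (212.183.138.148 - 212.183.138.151) does not contain 214.183.138.148
  214.183.138.212/30 (214.183.138.212 - 214.183.138.215) does not contain 214.183.138.148
  214.183.138.208/28 (214.183.138.208 - 214.183.138.223) does not contain 214.183.138.148
  214.183.138.160/27 (214.183.138.160 - 214.183.138.191) does not contain 214.183.138.148
  214.183.138.192/26 (214.183.138.192 - 214.183.138.255) does not contain 214.183.138.148
  214.183.136.0/24 (214.183.136.0 - 214.183.136.255) does not contain 214.183.138.148
  214.182.128.0/20 (214.182.128.0 - 214.182.143.255) does not contain 214.183.138.148
  214.183.144.0/20 (214.183.144.0 - 214.183.159.255) does not contain 214.183.138.148
Longest matching prefix is /18 -> next hop 174.115.188.235.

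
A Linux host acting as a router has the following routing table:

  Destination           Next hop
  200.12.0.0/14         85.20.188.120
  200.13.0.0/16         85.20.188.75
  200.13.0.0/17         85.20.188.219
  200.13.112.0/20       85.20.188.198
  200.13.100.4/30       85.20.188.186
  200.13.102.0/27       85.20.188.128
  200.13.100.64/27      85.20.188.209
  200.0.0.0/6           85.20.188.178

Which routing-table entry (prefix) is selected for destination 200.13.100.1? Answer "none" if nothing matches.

200.13.0.0/17

Entries matching 200.13.100.1:
  200.0.0.0/6 (200.0.0.0 - 203.255.255.255)
  200.12.0.0/14 (200.12.0.0 - 200.15.255.255)
  200.13.0.0/16 (200.13.0.0 - 200.13.255.255)
  200.13.0.0/17 (200.13.0.0 - 200.13.127.255)
Most specific is 200.13.0.0/17.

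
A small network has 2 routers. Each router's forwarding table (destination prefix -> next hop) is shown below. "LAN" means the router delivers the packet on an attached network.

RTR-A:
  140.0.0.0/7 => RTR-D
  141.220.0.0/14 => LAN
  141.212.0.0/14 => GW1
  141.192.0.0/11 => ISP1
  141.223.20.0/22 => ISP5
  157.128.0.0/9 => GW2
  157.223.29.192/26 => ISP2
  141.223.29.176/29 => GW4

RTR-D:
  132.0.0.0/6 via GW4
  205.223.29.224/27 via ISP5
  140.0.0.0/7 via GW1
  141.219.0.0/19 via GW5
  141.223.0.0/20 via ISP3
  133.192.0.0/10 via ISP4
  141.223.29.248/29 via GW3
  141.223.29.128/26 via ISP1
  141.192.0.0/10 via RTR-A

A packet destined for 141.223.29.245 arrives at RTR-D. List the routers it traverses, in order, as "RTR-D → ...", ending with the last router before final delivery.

At RTR-D: longest match for 141.223.29.245 is 141.192.0.0/10 -> RTR-A
At RTR-A: longest match for 141.223.29.245 is 141.220.0.0/14 -> LAN

RTR-D → RTR-A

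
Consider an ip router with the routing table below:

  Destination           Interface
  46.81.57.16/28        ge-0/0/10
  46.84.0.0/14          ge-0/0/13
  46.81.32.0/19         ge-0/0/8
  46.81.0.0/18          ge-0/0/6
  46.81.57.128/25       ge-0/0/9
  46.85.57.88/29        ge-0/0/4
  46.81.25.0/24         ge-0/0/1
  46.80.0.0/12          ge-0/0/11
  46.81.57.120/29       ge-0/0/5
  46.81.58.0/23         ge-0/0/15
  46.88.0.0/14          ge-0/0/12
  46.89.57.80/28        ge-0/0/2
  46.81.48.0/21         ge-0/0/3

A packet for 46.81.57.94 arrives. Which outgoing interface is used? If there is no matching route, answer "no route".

Routes whose prefix contains 46.81.57.94:
  46.80.0.0/12 (46.80.0.0 - 46.95.255.255) -> ge-0/0/11
  46.81.0.0/18 (46.81.0.0 - 46.81.63.255) -> ge-0/0/6
  46.81.32.0/19 (46.81.32.0 - 46.81.63.255) -> ge-0/0/8
More-specific entries that do NOT match:
  46.85.57.88/29 (46.85.57.88 - 46.85.57.95) does not contain 46.81.57.94
  46.81.57.120/29 (46.81.57.120 - 46.81.57.127) does not contain 46.81.57.94
  46.81.57.16/28 (46.81.57.16 - 46.81.57.31) does not contain 46.81.57.94
  46.89.57.80/28 (46.89.57.80 - 46.89.57.95) does not contain 46.81.57.94
  46.81.57.128/25 (46.81.57.128 - 46.81.57.255) does not contain 46.81.57.94
  46.81.25.0/24 (46.81.25.0 - 46.81.25.255) does not contain 46.81.57.94
  46.81.58.0/23 (46.81.58.0 - 46.81.59.255) does not contain 46.81.57.94
  46.81.48.0/21 (46.81.48.0 - 46.81.55.255) does not contain 46.81.57.94
Longest matching prefix is /19 -> interface ge-0/0/8.

ge-0/0/8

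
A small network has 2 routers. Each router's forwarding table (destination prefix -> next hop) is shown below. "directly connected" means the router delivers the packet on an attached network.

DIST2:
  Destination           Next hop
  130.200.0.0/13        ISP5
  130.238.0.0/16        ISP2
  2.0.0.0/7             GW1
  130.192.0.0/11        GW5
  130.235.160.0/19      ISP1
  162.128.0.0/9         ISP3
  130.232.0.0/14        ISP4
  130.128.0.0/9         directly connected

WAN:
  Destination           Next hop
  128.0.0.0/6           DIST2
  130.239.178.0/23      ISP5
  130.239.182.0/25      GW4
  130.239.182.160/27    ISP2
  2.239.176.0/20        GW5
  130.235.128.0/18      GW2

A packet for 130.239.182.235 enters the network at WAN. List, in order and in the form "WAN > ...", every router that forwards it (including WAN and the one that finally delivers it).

At WAN: longest match for 130.239.182.235 is 128.0.0.0/6 -> DIST2
At DIST2: longest match for 130.239.182.235 is 130.128.0.0/9 -> directly connected

WAN > DIST2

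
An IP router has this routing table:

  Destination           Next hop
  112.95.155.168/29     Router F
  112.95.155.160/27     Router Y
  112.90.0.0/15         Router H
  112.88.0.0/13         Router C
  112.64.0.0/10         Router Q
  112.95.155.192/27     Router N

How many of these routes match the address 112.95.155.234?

Prefixes containing 112.95.155.234:
  112.64.0.0/10 (112.64.0.0 - 112.127.255.255)
  112.88.0.0/13 (112.88.0.0 - 112.95.255.255)
Total matching entries: 2.

2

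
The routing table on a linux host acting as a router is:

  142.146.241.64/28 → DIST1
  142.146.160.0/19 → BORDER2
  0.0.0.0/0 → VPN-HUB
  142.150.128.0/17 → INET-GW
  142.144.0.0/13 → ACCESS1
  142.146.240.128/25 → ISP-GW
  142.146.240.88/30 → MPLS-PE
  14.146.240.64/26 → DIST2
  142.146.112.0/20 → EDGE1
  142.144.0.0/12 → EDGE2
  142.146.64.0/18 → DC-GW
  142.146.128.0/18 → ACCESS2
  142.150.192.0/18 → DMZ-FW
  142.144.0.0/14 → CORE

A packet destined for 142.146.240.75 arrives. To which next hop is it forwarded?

CORE

Routes whose prefix contains 142.146.240.75:
  0.0.0.0/0 (default, matches everything) -> VPN-HUB
  142.144.0.0/12 (142.144.0.0 - 142.159.255.255) -> EDGE2
  142.144.0.0/13 (142.144.0.0 - 142.151.255.255) -> ACCESS1
  142.144.0.0/14 (142.144.0.0 - 142.147.255.255) -> CORE
More-specific entries that do NOT match:
  142.146.240.88/30 (142.146.240.88 - 142.146.240.91) does not contain 142.146.240.75
  142.146.241.64/28 (142.146.241.64 - 142.146.241.79) does not contain 142.146.240.75
  14.146.240.64/26 (14.146.240.64 - 14.146.240.127) does not contain 142.146.240.75
  142.146.240.128/25 (142.146.240.128 - 142.146.240.255) does not contain 142.146.240.75
  142.146.112.0/20 (142.146.112.0 - 142.146.127.255) does not contain 142.146.240.75
  142.146.160.0/19 (142.146.160.0 - 142.146.191.255) does not contain 142.146.240.75
  142.146.64.0/18 (142.146.64.0 - 142.146.127.255) does not contain 142.146.240.75
  142.146.128.0/18 (142.146.128.0 - 142.146.191.255) does not contain 142.146.240.75
  142.150.192.0/18 (142.150.192.0 - 142.150.255.255) does not contain 142.146.240.75
  142.150.128.0/17 (142.150.128.0 - 142.150.255.255) does not contain 142.146.240.75
Longest matching prefix is /14 -> next hop CORE.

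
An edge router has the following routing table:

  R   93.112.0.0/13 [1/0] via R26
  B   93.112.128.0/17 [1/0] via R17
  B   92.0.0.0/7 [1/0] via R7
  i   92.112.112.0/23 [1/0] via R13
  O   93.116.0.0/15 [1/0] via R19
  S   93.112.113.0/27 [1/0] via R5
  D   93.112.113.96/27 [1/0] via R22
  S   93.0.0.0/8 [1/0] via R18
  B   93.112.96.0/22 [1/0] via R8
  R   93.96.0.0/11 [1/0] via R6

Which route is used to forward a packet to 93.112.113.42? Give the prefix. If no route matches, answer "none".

93.112.0.0/13

Entries matching 93.112.113.42:
  92.0.0.0/7 (92.0.0.0 - 93.255.255.255)
  93.0.0.0/8 (93.0.0.0 - 93.255.255.255)
  93.96.0.0/11 (93.96.0.0 - 93.127.255.255)
  93.112.0.0/13 (93.112.0.0 - 93.119.255.255)
Most specific is 93.112.0.0/13.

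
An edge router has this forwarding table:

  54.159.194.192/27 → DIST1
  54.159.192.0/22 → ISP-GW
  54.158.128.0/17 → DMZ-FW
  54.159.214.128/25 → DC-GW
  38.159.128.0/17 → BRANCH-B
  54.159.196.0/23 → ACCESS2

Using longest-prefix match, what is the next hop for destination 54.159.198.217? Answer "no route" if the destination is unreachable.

No entry's prefix contains 54.159.198.217; there is no default route.

no route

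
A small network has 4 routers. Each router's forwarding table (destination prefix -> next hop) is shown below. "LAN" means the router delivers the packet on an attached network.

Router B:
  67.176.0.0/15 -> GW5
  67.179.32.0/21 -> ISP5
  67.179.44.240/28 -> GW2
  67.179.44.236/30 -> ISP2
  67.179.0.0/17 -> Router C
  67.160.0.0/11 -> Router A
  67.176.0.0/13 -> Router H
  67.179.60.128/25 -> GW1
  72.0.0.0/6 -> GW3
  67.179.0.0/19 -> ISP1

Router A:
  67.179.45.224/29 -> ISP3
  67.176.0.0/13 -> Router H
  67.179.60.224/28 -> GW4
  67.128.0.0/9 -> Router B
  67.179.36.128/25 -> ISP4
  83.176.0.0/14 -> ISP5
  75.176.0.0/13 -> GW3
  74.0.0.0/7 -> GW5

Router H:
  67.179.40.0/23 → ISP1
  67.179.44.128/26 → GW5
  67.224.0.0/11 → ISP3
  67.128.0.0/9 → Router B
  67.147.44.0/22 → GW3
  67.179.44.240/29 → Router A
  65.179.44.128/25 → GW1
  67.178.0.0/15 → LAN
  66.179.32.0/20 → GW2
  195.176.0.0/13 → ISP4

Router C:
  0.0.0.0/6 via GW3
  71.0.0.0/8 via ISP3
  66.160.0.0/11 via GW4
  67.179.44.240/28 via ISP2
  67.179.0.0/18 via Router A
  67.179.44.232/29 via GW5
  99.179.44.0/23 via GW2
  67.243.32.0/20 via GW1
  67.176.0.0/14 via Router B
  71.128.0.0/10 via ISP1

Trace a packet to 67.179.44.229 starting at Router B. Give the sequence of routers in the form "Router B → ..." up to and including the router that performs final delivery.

At Router B: longest match for 67.179.44.229 is 67.179.0.0/17 -> Router C
At Router C: longest match for 67.179.44.229 is 67.179.0.0/18 -> Router A
At Router A: longest match for 67.179.44.229 is 67.176.0.0/13 -> Router H
At Router H: longest match for 67.179.44.229 is 67.178.0.0/15 -> LAN

Router B → Router C → Router A → Router H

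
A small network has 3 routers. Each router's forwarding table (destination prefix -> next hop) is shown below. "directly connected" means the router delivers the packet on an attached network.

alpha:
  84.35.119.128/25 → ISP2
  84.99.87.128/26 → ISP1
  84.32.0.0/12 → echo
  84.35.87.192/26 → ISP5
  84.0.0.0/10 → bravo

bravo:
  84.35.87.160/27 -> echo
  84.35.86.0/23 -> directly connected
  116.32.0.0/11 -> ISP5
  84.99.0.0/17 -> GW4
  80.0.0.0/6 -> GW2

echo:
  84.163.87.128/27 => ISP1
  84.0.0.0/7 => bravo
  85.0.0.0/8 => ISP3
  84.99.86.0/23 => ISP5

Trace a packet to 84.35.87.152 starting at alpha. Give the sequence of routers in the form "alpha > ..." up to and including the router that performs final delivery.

At alpha: longest match for 84.35.87.152 is 84.32.0.0/12 -> echo
At echo: longest match for 84.35.87.152 is 84.0.0.0/7 -> bravo
At bravo: longest match for 84.35.87.152 is 84.35.86.0/23 -> directly connected

alpha > echo > bravo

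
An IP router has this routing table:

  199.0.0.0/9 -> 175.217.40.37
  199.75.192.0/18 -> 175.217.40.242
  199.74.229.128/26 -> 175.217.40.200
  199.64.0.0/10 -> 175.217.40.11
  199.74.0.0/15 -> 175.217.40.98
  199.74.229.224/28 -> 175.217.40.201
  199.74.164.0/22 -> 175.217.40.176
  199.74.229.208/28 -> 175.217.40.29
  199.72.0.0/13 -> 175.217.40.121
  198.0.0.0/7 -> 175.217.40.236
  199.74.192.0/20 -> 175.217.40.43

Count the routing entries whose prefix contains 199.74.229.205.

Prefixes containing 199.74.229.205:
  198.0.0.0/7 (198.0.0.0 - 199.255.255.255)
  199.0.0.0/9 (199.0.0.0 - 199.127.255.255)
  199.64.0.0/10 (199.64.0.0 - 199.127.255.255)
  199.72.0.0/13 (199.72.0.0 - 199.79.255.255)
  199.74.0.0/15 (199.74.0.0 - 199.75.255.255)
Total matching entries: 5.

5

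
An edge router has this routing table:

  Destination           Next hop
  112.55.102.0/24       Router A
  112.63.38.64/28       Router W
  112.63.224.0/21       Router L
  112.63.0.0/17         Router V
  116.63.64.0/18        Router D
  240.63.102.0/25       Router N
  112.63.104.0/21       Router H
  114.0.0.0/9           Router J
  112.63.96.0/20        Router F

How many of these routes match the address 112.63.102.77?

2

Prefixes containing 112.63.102.77:
  112.63.0.0/17 (112.63.0.0 - 112.63.127.255)
  112.63.96.0/20 (112.63.96.0 - 112.63.111.255)
Total matching entries: 2.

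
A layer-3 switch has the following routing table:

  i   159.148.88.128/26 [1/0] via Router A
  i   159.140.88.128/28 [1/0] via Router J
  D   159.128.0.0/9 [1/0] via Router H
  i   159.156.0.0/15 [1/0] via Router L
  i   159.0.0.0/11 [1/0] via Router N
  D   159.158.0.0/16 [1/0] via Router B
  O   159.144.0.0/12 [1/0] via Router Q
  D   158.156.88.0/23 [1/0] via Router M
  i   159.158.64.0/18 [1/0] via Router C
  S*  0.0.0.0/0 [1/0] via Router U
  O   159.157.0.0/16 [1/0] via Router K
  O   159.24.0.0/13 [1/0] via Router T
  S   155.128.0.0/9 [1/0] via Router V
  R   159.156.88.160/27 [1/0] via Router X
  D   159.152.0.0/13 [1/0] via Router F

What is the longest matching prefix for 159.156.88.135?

159.156.0.0/15

Entries matching 159.156.88.135:
  0.0.0.0/0 (default, matches everything)
  159.128.0.0/9 (159.128.0.0 - 159.255.255.255)
  159.144.0.0/12 (159.144.0.0 - 159.159.255.255)
  159.152.0.0/13 (159.152.0.0 - 159.159.255.255)
  159.156.0.0/15 (159.156.0.0 - 159.157.255.255)
Most specific is 159.156.0.0/15.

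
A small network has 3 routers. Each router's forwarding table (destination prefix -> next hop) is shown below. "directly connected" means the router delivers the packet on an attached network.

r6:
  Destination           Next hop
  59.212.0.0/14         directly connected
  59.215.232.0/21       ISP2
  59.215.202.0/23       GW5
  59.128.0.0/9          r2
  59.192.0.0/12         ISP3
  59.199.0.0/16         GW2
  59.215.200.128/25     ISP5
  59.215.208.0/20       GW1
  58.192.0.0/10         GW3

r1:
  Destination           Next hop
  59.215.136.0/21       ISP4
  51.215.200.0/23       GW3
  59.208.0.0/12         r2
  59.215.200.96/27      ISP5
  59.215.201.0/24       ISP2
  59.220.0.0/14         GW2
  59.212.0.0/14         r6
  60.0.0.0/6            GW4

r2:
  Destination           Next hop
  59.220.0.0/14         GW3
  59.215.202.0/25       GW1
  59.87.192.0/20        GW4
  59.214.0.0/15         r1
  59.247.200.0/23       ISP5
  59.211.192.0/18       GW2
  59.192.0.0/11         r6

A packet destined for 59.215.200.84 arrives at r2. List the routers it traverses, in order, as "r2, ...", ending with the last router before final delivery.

r2, r1, r6

At r2: longest match for 59.215.200.84 is 59.214.0.0/15 -> r1
At r1: longest match for 59.215.200.84 is 59.212.0.0/14 -> r6
At r6: longest match for 59.215.200.84 is 59.212.0.0/14 -> directly connected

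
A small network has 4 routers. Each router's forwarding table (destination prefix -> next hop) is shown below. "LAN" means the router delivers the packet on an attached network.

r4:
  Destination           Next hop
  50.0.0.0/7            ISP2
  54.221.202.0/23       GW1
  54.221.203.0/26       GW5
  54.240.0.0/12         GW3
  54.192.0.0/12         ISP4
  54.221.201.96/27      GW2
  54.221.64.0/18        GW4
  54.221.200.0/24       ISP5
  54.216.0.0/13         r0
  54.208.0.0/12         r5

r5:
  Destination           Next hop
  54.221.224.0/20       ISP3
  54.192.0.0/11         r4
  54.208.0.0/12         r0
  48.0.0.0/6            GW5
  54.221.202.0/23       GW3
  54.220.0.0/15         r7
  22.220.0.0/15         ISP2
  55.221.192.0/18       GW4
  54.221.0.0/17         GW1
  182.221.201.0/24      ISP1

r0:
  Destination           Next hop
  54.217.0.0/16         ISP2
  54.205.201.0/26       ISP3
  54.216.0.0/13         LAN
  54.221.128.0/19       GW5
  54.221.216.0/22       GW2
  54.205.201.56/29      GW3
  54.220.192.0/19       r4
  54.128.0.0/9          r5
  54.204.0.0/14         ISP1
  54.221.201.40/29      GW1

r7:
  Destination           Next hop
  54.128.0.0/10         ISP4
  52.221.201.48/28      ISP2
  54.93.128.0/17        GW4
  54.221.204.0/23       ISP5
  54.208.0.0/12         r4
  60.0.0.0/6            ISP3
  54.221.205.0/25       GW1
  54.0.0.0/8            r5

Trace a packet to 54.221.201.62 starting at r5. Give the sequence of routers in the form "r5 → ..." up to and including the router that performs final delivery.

At r5: longest match for 54.221.201.62 is 54.220.0.0/15 -> r7
At r7: longest match for 54.221.201.62 is 54.208.0.0/12 -> r4
At r4: longest match for 54.221.201.62 is 54.216.0.0/13 -> r0
At r0: longest match for 54.221.201.62 is 54.216.0.0/13 -> LAN

r5 → r7 → r4 → r0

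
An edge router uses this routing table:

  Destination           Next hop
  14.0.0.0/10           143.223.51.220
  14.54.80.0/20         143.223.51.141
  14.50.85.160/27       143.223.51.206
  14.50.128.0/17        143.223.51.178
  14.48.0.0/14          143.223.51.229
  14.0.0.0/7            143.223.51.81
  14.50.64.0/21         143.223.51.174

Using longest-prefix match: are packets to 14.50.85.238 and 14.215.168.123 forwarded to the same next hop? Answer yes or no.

no

14.50.85.238: longest match 14.48.0.0/14 -> 143.223.51.229
14.215.168.123: longest match 14.0.0.0/7 -> 143.223.51.81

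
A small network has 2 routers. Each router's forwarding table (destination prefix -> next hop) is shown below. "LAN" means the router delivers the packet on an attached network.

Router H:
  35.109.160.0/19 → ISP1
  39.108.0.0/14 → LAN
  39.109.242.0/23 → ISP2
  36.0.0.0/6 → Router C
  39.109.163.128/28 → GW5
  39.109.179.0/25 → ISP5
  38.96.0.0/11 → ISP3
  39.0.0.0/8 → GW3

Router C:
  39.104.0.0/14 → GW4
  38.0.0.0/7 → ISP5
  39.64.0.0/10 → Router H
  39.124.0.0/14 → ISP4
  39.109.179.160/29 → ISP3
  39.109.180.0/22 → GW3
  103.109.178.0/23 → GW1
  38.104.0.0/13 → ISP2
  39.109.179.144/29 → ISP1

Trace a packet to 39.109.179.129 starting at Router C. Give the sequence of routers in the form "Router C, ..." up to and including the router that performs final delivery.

At Router C: longest match for 39.109.179.129 is 39.64.0.0/10 -> Router H
At Router H: longest match for 39.109.179.129 is 39.108.0.0/14 -> LAN

Router C, Router H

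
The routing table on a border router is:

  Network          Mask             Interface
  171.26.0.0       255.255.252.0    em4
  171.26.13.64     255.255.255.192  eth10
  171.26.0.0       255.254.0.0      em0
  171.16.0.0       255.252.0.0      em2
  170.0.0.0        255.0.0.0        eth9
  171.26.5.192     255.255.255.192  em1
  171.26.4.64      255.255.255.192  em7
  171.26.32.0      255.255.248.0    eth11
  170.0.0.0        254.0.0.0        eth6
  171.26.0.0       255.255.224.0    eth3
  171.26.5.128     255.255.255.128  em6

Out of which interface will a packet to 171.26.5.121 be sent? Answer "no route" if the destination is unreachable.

Routes whose prefix contains 171.26.5.121:
  170.0.0.0/7 (170.0.0.0 - 171.255.255.255) -> eth6
  171.26.0.0/15 (171.26.0.0 - 171.27.255.255) -> em0
  171.26.0.0/19 (171.26.0.0 - 171.26.31.255) -> eth3
More-specific entries that do NOT match:
  171.26.13.64/26 (171.26.13.64 - 171.26.13.127) does not contain 171.26.5.121
  171.26.5.192/26 (171.26.5.192 - 171.26.5.255) does not contain 171.26.5.121
  171.26.4.64/26 (171.26.4.64 - 171.26.4.127) does not contain 171.26.5.121
  171.26.5.128/25 (171.26.5.128 - 171.26.5.255) does not contain 171.26.5.121
  171.26.0.0/22 (171.26.0.0 - 171.26.3.255) does not contain 171.26.5.121
  171.26.32.0/21 (171.26.32.0 - 171.26.39.255) does not contain 171.26.5.121
Longest matching prefix is /19 -> interface eth3.

eth3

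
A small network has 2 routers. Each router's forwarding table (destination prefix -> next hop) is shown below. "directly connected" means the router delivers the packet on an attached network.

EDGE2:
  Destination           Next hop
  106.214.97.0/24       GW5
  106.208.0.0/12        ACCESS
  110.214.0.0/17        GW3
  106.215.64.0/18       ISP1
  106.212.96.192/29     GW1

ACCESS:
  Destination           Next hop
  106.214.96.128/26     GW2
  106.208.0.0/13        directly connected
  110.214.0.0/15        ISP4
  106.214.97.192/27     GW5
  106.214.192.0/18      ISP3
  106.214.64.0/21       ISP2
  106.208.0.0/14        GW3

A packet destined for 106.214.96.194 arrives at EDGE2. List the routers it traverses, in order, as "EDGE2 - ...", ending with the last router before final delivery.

EDGE2 - ACCESS

At EDGE2: longest match for 106.214.96.194 is 106.208.0.0/12 -> ACCESS
At ACCESS: longest match for 106.214.96.194 is 106.208.0.0/13 -> directly connected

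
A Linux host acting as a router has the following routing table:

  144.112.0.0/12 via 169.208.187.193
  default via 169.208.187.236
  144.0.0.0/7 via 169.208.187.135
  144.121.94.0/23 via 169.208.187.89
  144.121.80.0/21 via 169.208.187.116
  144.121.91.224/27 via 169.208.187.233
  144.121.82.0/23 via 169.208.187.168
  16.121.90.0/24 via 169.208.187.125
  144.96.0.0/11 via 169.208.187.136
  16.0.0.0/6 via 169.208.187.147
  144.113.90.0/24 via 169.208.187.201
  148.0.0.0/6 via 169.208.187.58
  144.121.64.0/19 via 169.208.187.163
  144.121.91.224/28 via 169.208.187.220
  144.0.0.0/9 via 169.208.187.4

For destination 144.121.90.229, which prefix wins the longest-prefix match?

Entries matching 144.121.90.229:
  0.0.0.0/0 (default, matches everything)
  144.0.0.0/7 (144.0.0.0 - 145.255.255.255)
  144.0.0.0/9 (144.0.0.0 - 144.127.255.255)
  144.96.0.0/11 (144.96.0.0 - 144.127.255.255)
  144.112.0.0/12 (144.112.0.0 - 144.127.255.255)
  144.121.64.0/19 (144.121.64.0 - 144.121.95.255)
Most specific is 144.121.64.0/19.

144.121.64.0/19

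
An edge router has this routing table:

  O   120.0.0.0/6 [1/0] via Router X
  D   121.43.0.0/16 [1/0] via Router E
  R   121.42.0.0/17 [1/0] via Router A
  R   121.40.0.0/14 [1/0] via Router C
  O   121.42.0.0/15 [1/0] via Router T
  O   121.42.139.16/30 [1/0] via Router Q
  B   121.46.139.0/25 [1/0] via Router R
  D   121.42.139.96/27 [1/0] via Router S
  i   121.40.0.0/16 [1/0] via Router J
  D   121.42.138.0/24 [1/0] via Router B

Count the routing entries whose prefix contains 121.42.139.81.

Prefixes containing 121.42.139.81:
  120.0.0.0/6 (120.0.0.0 - 123.255.255.255)
  121.40.0.0/14 (121.40.0.0 - 121.43.255.255)
  121.42.0.0/15 (121.42.0.0 - 121.43.255.255)
Total matching entries: 3.

3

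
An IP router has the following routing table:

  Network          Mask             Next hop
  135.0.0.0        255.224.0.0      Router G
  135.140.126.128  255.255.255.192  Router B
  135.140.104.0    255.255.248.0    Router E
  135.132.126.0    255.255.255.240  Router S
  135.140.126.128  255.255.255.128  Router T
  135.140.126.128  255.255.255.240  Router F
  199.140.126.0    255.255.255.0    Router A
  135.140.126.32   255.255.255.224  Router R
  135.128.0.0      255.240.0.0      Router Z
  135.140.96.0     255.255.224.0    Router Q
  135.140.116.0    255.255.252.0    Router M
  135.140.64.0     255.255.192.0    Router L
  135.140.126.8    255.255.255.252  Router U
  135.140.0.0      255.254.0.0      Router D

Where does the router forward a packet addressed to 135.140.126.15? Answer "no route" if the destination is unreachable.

Routes whose prefix contains 135.140.126.15:
  135.128.0.0/12 (135.128.0.0 - 135.143.255.255) -> Router Z
  135.140.0.0/15 (135.140.0.0 - 135.141.255.255) -> Router D
  135.140.64.0/18 (135.140.64.0 - 135.140.127.255) -> Router L
  135.140.96.0/19 (135.140.96.0 - 135.140.127.255) -> Router Q
More-specific entries that do NOT match:
  135.140.126.8/30 (135.140.126.8 - 135.140.126.11) does not contain 135.140.126.15
  135.132.126.0/28 (135.132.126.0 - 135.132.126.15) does not contain 135.140.126.15
  135.140.126.128/28 (135.140.126.128 - 135.140.126.143) does not contain 135.140.126.15
  135.140.126.32/27 (135.140.126.32 - 135.140.126.63) does not contain 135.140.126.15
  135.140.126.128/26 (135.140.126.128 - 135.140.126.191) does not contain 135.140.126.15
  135.140.126.128/25 (135.140.126.128 - 135.140.126.255) does not contain 135.140.126.15
  199.140.126.0/24 (199.140.126.0 - 199.140.126.255) does not contain 135.140.126.15
  135.140.116.0/22 (135.140.116.0 - 135.140.119.255) does not contain 135.140.126.15
  135.140.104.0/21 (135.140.104.0 - 135.140.111.255) does not contain 135.140.126.15
Longest matching prefix is /19 -> next hop Router Q.

Router Q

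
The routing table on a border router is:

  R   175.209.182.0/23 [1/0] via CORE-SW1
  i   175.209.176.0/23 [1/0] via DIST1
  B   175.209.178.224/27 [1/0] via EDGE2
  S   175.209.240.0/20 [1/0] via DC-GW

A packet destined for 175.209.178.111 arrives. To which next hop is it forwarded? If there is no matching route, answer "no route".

no route

No entry's prefix contains 175.209.178.111; there is no default route.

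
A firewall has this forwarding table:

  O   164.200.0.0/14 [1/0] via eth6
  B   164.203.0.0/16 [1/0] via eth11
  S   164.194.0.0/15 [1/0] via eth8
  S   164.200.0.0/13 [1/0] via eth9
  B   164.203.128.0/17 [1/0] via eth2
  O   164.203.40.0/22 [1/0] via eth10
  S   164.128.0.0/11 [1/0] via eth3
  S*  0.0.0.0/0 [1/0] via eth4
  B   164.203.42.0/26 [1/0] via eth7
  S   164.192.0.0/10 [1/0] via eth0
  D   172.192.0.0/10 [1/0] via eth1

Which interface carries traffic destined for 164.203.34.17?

eth11

Routes whose prefix contains 164.203.34.17:
  0.0.0.0/0 (default, matches everything) -> eth4
  164.192.0.0/10 (164.192.0.0 - 164.255.255.255) -> eth0
  164.200.0.0/13 (164.200.0.0 - 164.207.255.255) -> eth9
  164.200.0.0/14 (164.200.0.0 - 164.203.255.255) -> eth6
  164.203.0.0/16 (164.203.0.0 - 164.203.255.255) -> eth11
More-specific entries that do NOT match:
  164.203.42.0/26 (164.203.42.0 - 164.203.42.63) does not contain 164.203.34.17
  164.203.40.0/22 (164.203.40.0 - 164.203.43.255) does not contain 164.203.34.17
  164.203.128.0/17 (164.203.128.0 - 164.203.255.255) does not contain 164.203.34.17
Longest matching prefix is /16 -> interface eth11.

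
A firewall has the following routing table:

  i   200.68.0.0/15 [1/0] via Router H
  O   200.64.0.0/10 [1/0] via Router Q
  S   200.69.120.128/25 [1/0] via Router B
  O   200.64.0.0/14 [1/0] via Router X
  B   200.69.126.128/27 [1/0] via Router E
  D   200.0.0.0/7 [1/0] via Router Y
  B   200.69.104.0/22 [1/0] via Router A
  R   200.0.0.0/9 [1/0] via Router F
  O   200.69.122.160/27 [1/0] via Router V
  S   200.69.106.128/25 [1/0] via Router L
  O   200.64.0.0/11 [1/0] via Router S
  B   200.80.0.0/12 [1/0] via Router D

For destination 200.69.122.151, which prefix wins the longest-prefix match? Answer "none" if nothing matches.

Entries matching 200.69.122.151:
  200.0.0.0/7 (200.0.0.0 - 201.255.255.255)
  200.0.0.0/9 (200.0.0.0 - 200.127.255.255)
  200.64.0.0/10 (200.64.0.0 - 200.127.255.255)
  200.64.0.0/11 (200.64.0.0 - 200.95.255.255)
  200.68.0.0/15 (200.68.0.0 - 200.69.255.255)
Most specific is 200.68.0.0/15.

200.68.0.0/15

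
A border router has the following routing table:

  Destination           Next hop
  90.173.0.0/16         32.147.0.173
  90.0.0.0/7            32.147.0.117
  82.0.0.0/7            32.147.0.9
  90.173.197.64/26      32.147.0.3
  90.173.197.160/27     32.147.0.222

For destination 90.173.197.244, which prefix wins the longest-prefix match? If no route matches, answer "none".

90.173.0.0/16

Entries matching 90.173.197.244:
  90.0.0.0/7 (90.0.0.0 - 91.255.255.255)
  90.173.0.0/16 (90.173.0.0 - 90.173.255.255)
Most specific is 90.173.0.0/16.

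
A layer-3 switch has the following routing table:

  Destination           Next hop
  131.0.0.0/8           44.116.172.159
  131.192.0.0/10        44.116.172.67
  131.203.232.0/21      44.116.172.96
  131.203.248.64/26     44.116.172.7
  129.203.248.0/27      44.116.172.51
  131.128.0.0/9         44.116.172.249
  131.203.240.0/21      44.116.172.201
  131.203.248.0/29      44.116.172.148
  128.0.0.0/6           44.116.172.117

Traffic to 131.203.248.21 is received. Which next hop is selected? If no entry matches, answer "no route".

44.116.172.67

Routes whose prefix contains 131.203.248.21:
  128.0.0.0/6 (128.0.0.0 - 131.255.255.255) -> 44.116.172.117
  131.0.0.0/8 (131.0.0.0 - 131.255.255.255) -> 44.116.172.159
  131.128.0.0/9 (131.128.0.0 - 131.255.255.255) -> 44.116.172.249
  131.192.0.0/10 (131.192.0.0 - 131.255.255.255) -> 44.116.172.67
More-specific entries that do NOT match:
  131.203.248.0/29 (131.203.248.0 - 131.203.248.7) does not contain 131.203.248.21
  129.203.248.0/27 (129.203.248.0 - 129.203.248.31) does not contain 131.203.248.21
  131.203.248.64/26 (131.203.248.64 - 131.203.248.127) does not contain 131.203.248.21
  131.203.232.0/21 (131.203.232.0 - 131.203.239.255) does not contain 131.203.248.21
  131.203.240.0/21 (131.203.240.0 - 131.203.247.255) does not contain 131.203.248.21
Longest matching prefix is /10 -> next hop 44.116.172.67.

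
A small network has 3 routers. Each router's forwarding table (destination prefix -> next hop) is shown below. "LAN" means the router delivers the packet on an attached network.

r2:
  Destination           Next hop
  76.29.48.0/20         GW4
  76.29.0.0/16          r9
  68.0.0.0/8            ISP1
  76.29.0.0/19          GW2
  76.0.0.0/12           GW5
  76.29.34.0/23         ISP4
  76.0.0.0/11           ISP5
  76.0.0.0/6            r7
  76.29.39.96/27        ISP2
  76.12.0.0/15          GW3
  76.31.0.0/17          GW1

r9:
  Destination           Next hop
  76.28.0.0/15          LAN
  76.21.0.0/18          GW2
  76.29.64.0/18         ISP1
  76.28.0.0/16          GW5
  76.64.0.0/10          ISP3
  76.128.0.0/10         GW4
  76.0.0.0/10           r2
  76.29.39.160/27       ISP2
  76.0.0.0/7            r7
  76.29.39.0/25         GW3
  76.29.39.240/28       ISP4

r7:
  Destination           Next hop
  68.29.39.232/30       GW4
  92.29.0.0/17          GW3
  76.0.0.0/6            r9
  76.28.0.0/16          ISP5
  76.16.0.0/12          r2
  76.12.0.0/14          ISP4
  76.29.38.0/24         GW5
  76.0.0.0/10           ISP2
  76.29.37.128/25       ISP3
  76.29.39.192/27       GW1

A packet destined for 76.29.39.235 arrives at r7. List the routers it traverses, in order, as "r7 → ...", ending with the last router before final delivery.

r7 → r2 → r9

At r7: longest match for 76.29.39.235 is 76.16.0.0/12 -> r2
At r2: longest match for 76.29.39.235 is 76.29.0.0/16 -> r9
At r9: longest match for 76.29.39.235 is 76.28.0.0/15 -> LAN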